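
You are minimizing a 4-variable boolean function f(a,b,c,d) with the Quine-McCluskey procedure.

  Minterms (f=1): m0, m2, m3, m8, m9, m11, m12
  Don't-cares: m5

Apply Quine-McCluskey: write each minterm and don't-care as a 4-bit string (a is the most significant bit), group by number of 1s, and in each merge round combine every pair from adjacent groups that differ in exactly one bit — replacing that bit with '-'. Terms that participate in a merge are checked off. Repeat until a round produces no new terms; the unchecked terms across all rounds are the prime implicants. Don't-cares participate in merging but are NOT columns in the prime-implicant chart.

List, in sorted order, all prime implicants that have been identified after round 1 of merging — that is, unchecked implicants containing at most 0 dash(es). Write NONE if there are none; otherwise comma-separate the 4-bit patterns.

0101

size-2^0 implicants → 0000(✓)  0010(✓)  0011(✓)  0101  1000(✓)  1001(✓)  1011(✓)  1100(✓)
size-2^1 implicants → -000  -011  00-0  001-  1-00  10-1  100-
Unchecked terms (primes): -000, -011, 00-0, 001-, 0101, 1-00, 10-1, 100-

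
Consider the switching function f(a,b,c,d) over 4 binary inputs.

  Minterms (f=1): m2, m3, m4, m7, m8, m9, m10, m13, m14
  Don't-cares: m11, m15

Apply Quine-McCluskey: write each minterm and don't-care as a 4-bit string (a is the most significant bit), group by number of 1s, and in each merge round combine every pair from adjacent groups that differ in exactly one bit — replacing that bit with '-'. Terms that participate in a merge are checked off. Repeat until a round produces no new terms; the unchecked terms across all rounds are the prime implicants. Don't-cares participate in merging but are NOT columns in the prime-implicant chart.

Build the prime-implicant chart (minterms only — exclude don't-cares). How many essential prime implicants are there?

6

[col 0] 0010*, 0011*, 0100, 0111*, 1000*, 1001*, 1010*, 1011*, 1101*, 1110*, 1111*
[col 1] -010*, -011*, -111*, 0-11*, 001-*, 1-01*, 1-10*, 1-11*, 10-0*, 10-1*, 100-*, 101-*, 11-1*, 111-*
[col 2] --11, -01-, 1--1, 1-1-, 10--
Prime implicants: --11, -01-, 0100, 1--1, 1-1-, 10--
PI chart (minterm → PIs covering it):
  2 | -01-  (sole → essential)
  3 | --11,-01-
  4 | 0100  (sole → essential)
  7 | --11  (sole → essential)
  8 | 10--  (sole → essential)
  9 | 1--1,10--
  10 | -01-,1-1-,10--
  13 | 1--1  (sole → essential)
  14 | 1-1-  (sole → essential)
Essential prime implicants: --11, -01-, 0100, 1--1, 1-1-, 10--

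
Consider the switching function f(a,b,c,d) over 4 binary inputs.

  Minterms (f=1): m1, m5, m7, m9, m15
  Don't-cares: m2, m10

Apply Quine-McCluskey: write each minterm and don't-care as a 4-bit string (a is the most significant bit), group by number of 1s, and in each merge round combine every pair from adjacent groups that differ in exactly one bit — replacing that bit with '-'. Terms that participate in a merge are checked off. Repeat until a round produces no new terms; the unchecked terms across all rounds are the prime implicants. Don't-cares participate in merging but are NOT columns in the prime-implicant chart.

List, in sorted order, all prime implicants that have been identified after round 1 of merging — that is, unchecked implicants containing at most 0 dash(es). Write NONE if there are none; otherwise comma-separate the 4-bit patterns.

NONE

[col 0] 0001*, 0010*, 0101*, 0111*, 1001*, 1010*, 1111*
[col 1] -001, -010, -111, 0-01, 01-1
Prime implicants: -001, -010, -111, 0-01, 01-1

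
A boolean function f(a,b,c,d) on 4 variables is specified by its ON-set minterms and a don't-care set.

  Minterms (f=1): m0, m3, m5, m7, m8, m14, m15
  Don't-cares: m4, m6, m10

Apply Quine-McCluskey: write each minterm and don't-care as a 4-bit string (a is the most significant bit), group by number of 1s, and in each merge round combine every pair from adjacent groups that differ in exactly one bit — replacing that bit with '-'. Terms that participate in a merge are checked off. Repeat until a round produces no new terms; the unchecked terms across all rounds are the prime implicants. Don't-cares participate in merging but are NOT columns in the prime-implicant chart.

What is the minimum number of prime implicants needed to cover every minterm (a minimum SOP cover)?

4

Round 0: 0000✓ 0011✓ 0100✓ 0101✓ 0110✓ 0111✓ 1000✓ 1010✓ 1110✓ 1111✓
Round 1: -000 -110✓ -111✓ 0-00 0-11 01-0✓ 01-1✓ 010-✓ 011-✓ 1-10 10-0 111-✓
Round 2: -11- 01--
PIs = {-000, -11-, 0-00, 0-11, 01--, 1-10, 10-0}
Coverage chart:
  m0: -000,0-00
  m3: 0-11 ←essential
  m5: 01-- ←essential
  m7: -11-,0-11,01--
  m8: -000,10-0
  m14: -11-,1-10
  m15: -11- ←essential
Essential: -11-, 0-11, 01--
Petrick residual → -000
Min cover (4 terms): b'c'd' + bc + a'cd + a'b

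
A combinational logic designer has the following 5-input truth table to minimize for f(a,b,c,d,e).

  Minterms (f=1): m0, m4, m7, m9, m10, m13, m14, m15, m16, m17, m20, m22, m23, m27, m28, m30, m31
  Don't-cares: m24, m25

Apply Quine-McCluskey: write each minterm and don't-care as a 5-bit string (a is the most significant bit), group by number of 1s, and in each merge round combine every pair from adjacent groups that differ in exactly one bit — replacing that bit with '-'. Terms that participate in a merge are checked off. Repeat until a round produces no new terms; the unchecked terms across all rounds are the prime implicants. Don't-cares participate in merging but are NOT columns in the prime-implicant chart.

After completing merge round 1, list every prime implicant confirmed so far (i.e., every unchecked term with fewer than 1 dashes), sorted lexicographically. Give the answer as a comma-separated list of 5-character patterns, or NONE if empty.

Round 0: 00000✓ 00100✓ 00111✓ 01001✓ 01010✓ 01101✓ 01110✓ 01111✓ 10000✓ 10001✓ 10100✓ 10110✓ 10111✓ 11000✓ 11001✓ 11011✓ 11100✓ 11110✓ 11111✓
Round 1: -0000✓ -0100✓ -0111✓ -1001 -1110✓ -1111✓ 0-111✓ 00-00✓ 01-01 01-10 011-1 0111-✓ 1-000✓ 1-001✓ 1-100✓ 1-110✓ 1-111✓ 10-00✓ 1000-✓ 101-0✓ 1011-✓ 11-00✓ 11-11 110-1 1100-✓ 111-0✓ 1111-✓
Round 2: --111 -0-00 -111- 1--00 1-00- 1-1-0 1-11-
PIs = {--111, -0-00, -1001, -111-, 01-01, 01-10, 011-1, 1--00, 1-00-, 1-1-0, 1-11-, 11-11, 110-1}

NONE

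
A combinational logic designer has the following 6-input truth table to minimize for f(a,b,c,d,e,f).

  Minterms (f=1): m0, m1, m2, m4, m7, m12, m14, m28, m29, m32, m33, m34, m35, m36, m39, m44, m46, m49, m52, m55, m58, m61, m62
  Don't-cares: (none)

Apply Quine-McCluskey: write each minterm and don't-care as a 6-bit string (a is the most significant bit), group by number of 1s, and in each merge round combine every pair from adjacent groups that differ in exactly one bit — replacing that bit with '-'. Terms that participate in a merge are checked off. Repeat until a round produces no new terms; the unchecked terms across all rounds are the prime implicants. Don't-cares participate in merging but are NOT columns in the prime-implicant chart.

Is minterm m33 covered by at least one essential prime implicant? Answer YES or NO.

size-2^0 implicants → 000000(✓)  000001(✓)  000010(✓)  000100(✓)  000111(✓)  001100(✓)  001110(✓)  011100(✓)  011101(✓)  100000(✓)  100001(✓)  100010(✓)  100011(✓)  100100(✓)  100111(✓)  101100(✓)  101110(✓)  110001(✓)  110100(✓)  110111(✓)  111010(✓)  111101(✓)  111110(✓)
size-2^1 implicants → -00000(✓)  -00001(✓)  -00010(✓)  -00100(✓)  -00111  -01100(✓)  -01110(✓)  -11101  0-1100  00-100(✓)  000-00(✓)  0000-0(✓)  00000-(✓)  0011-0(✓)  01110-  1-0001  1-0100  1-0111  1-1110  10-100(✓)  100-00(✓)  100-11  1000-0(✓)  1000-1(✓)  10000-(✓)  10001-(✓)  1011-0(✓)  111-10
size-2^2 implicants → -0-100  -00-00  -000-0  -0000-  -011-0  1000--
Unchecked terms (primes): -0-100, -00-00, -000-0, -0000-, -00111, -011-0, -11101, 0-1100, 01110-, 1-0001, 1-0100, 1-0111, 1-1110, 100-11, 1000--, 111-10
Minterm coverage:
  m0 ⊆ -00-00,-000-0,-0000-
  m1 ⊆ -0000- [E]
  m2 ⊆ -000-0 [E]
  m4 ⊆ -0-100,-00-00
  m7 ⊆ -00111 [E]
  m12 ⊆ -0-100,-011-0,0-1100
  m14 ⊆ -011-0 [E]
  m28 ⊆ 0-1100,01110-
  m29 ⊆ -11101,01110-
  m32 ⊆ -00-00,-000-0,-0000-,1000--
  m33 ⊆ -0000-,1-0001,1000--
  m34 ⊆ -000-0,1000--
  m35 ⊆ 100-11,1000--
  m36 ⊆ -0-100,-00-00,1-0100
  m39 ⊆ -00111,1-0111,100-11
  m44 ⊆ -0-100,-011-0
  m46 ⊆ -011-0,1-1110
  m49 ⊆ 1-0001 [E]
  m52 ⊆ 1-0100 [E]
  m55 ⊆ 1-0111 [E]
  m58 ⊆ 111-10 [E]
  m61 ⊆ -11101 [E]
  m62 ⊆ 1-1110,111-10
E = {-000-0, -0000-, -00111, -011-0, -11101, 1-0001, 1-0100, 1-0111, 111-10}

YES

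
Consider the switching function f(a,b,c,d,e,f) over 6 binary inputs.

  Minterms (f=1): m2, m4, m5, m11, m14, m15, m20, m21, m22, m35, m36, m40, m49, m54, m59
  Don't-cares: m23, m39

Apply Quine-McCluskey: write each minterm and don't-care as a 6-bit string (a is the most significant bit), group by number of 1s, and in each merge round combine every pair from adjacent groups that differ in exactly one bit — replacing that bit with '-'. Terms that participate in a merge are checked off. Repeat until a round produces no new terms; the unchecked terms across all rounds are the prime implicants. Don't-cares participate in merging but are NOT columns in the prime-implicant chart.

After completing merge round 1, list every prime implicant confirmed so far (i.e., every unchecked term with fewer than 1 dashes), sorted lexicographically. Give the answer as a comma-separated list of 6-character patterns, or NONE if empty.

size-2^0 implicants → 000010  000100(✓)  000101(✓)  001011(✓)  001110(✓)  001111(✓)  010100(✓)  010101(✓)  010110(✓)  010111(✓)  100011(✓)  100100(✓)  100111(✓)  101000  110001  110110(✓)  111011
size-2^1 implicants → -00100  -10110  0-0100(✓)  0-0101(✓)  00010-(✓)  001-11  00111-  0101-0(✓)  0101-1(✓)  01010-(✓)  01011-(✓)  100-11
size-2^2 implicants → 0-010-  0101--
Unchecked terms (primes): -00100, -10110, 0-010-, 000010, 001-11, 00111-, 0101--, 100-11, 101000, 110001, 111011

000010, 101000, 110001, 111011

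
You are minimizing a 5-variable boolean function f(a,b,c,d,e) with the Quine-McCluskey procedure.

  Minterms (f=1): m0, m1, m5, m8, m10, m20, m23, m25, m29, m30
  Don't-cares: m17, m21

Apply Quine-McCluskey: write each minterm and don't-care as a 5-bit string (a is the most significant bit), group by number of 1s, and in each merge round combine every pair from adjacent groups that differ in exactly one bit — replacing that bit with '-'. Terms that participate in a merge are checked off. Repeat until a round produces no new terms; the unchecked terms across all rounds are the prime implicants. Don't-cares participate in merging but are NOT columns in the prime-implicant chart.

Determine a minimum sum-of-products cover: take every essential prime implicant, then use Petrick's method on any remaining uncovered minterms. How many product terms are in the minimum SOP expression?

Round 0: 00000✓ 00001✓ 00101✓ 01000✓ 01010✓ 10001✓ 10100✓ 10101✓ 10111✓ 11001✓ 11101✓ 11110
Round 1: -0001✓ -0101✓ 0-000 00-01✓ 0000- 010-0 1-001✓ 1-101✓ 10-01✓ 101-1 1010- 11-01✓
Round 2: -0-01 1--01
PIs = {-0-01, 0-000, 0000-, 010-0, 1--01, 101-1, 1010-, 11110}
Coverage chart:
  m0: 0-000,0000-
  m1: -0-01,0000-
  m5: -0-01 ←essential
  m8: 0-000,010-0
  m10: 010-0 ←essential
  m20: 1010- ←essential
  m23: 101-1 ←essential
  m25: 1--01 ←essential
  m29: 1--01 ←essential
  m30: 11110 ←essential
Essential: -0-01, 010-0, 1--01, 101-1, 1010-, 11110
Petrick residual → 0-000
Min cover (7 terms): b'd'e + a'c'd'e' + a'bc'e' + ad'e + ab'ce + ab'cd' + abcde'

7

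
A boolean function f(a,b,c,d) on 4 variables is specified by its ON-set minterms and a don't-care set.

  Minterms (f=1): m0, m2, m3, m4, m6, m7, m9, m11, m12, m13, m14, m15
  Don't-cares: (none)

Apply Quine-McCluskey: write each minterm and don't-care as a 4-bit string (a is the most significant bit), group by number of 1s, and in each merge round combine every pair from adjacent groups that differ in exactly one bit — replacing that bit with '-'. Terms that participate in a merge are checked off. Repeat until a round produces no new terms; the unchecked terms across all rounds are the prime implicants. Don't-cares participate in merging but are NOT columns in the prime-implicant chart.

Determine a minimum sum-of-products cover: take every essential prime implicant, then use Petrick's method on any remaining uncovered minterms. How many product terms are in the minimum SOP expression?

size-2^0 implicants → 0000(✓)  0010(✓)  0011(✓)  0100(✓)  0110(✓)  0111(✓)  1001(✓)  1011(✓)  1100(✓)  1101(✓)  1110(✓)  1111(✓)
size-2^1 implicants → -011(✓)  -100(✓)  -110(✓)  -111(✓)  0-00(✓)  0-10(✓)  0-11(✓)  00-0(✓)  001-(✓)  01-0(✓)  011-(✓)  1-01(✓)  1-11(✓)  10-1(✓)  11-0(✓)  11-1(✓)  110-(✓)  111-(✓)
size-2^2 implicants → --11  -1-0  -11-  0--0  0-1-  1--1  11--
Unchecked terms (primes): --11, -1-0, -11-, 0--0, 0-1-, 1--1, 11--
Minterm coverage:
  m0 ⊆ 0--0 [E]
  m2 ⊆ 0--0,0-1-
  m3 ⊆ --11,0-1-
  m4 ⊆ -1-0,0--0
  m6 ⊆ -1-0,-11-,0--0,0-1-
  m7 ⊆ --11,-11-,0-1-
  m9 ⊆ 1--1 [E]
  m11 ⊆ --11,1--1
  m12 ⊆ -1-0,11--
  m13 ⊆ 1--1,11--
  m14 ⊆ -1-0,-11-,11--
  m15 ⊆ --11,-11-,1--1,11--
E = {0--0, 1--1}
Petrick residual → --11, -1-0
Cover = cd + bd' + a'd' + ad  |cover|=4

4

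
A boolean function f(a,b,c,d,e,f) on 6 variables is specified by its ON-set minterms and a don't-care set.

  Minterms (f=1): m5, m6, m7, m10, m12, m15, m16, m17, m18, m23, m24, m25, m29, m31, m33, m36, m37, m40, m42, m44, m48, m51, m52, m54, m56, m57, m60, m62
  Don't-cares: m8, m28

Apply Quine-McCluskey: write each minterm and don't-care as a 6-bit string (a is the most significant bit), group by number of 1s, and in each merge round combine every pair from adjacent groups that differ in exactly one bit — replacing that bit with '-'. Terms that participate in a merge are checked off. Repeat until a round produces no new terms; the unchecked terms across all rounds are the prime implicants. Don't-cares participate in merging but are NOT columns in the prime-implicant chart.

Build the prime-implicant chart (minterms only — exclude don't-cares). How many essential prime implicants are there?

size-2^0 implicants → 000101(✓)  000110(✓)  000111(✓)  001000(✓)  001010(✓)  001100(✓)  001111(✓)  010000(✓)  010001(✓)  010010(✓)  010111(✓)  011000(✓)  011001(✓)  011100(✓)  011101(✓)  011111(✓)  100001(✓)  100100(✓)  100101(✓)  101000(✓)  101010(✓)  101100(✓)  110000(✓)  110011  110100(✓)  110110(✓)  111000(✓)  111001(✓)  111100(✓)  111110(✓)
size-2^1 implicants → -00101  -01000(✓)  -01010(✓)  -01100(✓)  -10000(✓)  -11000(✓)  -11001(✓)  -11100(✓)  0-0111(✓)  0-1000(✓)  0-1100(✓)  0-1111(✓)  00-111(✓)  0001-1  00011-  001-00(✓)  0010-0(✓)  01-000(✓)  01-001(✓)  01-111(✓)  0100-0  01000-(✓)  011-00(✓)  011-01(✓)  01100-(✓)  0111-1  01110-(✓)  1-0100(✓)  1-1000(✓)  1-1100(✓)  10-100(✓)  100-01  10010-  101-00(✓)  1010-0(✓)  11-000(✓)  11-100(✓)  11-110(✓)  110-00(✓)  1101-0(✓)  111-00(✓)  11100-(✓)  1111-0(✓)
size-2^2 implicants → --1000(✓)  --1100(✓)  -01-00(✓)  -010-0  -1-000  -11-00(✓)  -1100-  0--111  0-1-00(✓)  01-00-  011-0-  1--100  1-1-00(✓)  11--00  11-1-0
size-2^3 implicants → --1-00
Unchecked terms (primes): --1-00, -00101, -010-0, -1-000, -1100-, 0--111, 0001-1, 00011-, 01-00-, 0100-0, 011-0-, 0111-1, 1--100, 100-01, 10010-, 11--00, 11-1-0, 110011
Minterm coverage:
  m5 ⊆ -00101,0001-1
  m6 ⊆ 00011- [E]
  m7 ⊆ 0--111,0001-1,00011-
  m10 ⊆ -010-0 [E]
  m12 ⊆ --1-00 [E]
  m15 ⊆ 0--111 [E]
  m16 ⊆ -1-000,01-00-,0100-0
  m17 ⊆ 01-00- [E]
  m18 ⊆ 0100-0 [E]
  m23 ⊆ 0--111 [E]
  m24 ⊆ --1-00,-1-000,-1100-,01-00-,011-0-
  m25 ⊆ -1100-,01-00-,011-0-
  m29 ⊆ 011-0-,0111-1
  m31 ⊆ 0--111,0111-1
  m33 ⊆ 100-01 [E]
  m36 ⊆ 1--100,10010-
  m37 ⊆ -00101,100-01,10010-
  m40 ⊆ --1-00,-010-0
  m42 ⊆ -010-0 [E]
  m44 ⊆ --1-00,1--100
  m48 ⊆ -1-000,11--00
  m51 ⊆ 110011 [E]
  m52 ⊆ 1--100,11--00,11-1-0
  m54 ⊆ 11-1-0 [E]
  m56 ⊆ --1-00,-1-000,-1100-,11--00
  m57 ⊆ -1100- [E]
  m60 ⊆ --1-00,1--100,11--00,11-1-0
  m62 ⊆ 11-1-0 [E]
E = {--1-00, -010-0, -1100-, 0--111, 00011-, 01-00-, 0100-0, 100-01, 11-1-0, 110011}

10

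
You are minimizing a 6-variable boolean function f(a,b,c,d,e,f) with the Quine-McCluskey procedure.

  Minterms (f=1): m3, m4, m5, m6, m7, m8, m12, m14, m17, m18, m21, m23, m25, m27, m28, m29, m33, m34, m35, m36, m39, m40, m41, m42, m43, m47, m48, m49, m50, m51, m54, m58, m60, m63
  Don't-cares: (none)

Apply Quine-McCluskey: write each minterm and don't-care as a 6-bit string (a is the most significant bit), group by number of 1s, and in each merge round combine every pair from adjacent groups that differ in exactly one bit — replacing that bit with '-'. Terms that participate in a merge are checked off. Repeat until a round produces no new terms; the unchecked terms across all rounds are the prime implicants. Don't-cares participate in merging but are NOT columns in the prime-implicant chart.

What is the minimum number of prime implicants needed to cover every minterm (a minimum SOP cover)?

size-2^0 implicants → 000011(✓)  000100(✓)  000101(✓)  000110(✓)  000111(✓)  001000(✓)  001100(✓)  001110(✓)  010001(✓)  010010(✓)  010101(✓)  010111(✓)  011001(✓)  011011(✓)  011100(✓)  011101(✓)  100001(✓)  100010(✓)  100011(✓)  100100(✓)  100111(✓)  101000(✓)  101001(✓)  101010(✓)  101011(✓)  101111(✓)  110000(✓)  110001(✓)  110010(✓)  110011(✓)  110110(✓)  111010(✓)  111100(✓)  111111(✓)
size-2^1 implicants → -00011(✓)  -00100  -00111(✓)  -01000  -10001  -10010  -11100  0-0101(✓)  0-0111(✓)  0-1100  00-100(✓)  00-110(✓)  000-11(✓)  0001-0(✓)  0001-1(✓)  00010-(✓)  00011-(✓)  001-00  0011-0(✓)  01-001(✓)  01-101(✓)  010-01(✓)  0101-1(✓)  011-01(✓)  0110-1  01110-  1-0001(✓)  1-0010(✓)  1-0011(✓)  1-1010(✓)  1-1111  10-001(✓)  10-010(✓)  10-011(✓)  10-111(✓)  100-11(✓)  1000-1(✓)  10001-(✓)  101-11(✓)  1010-0(✓)  1010-1(✓)  10100-(✓)  10101-(✓)  11-010(✓)  110-10  1100-0(✓)  1100-1(✓)  11000-(✓)  11001-(✓)
size-2^2 implicants → -00-11  0-01-1  00-1-0  0001--  01--01  1--010  1-00-1  1-001-  10--11  10-0-1  10-01-  1010--  1100--
Unchecked terms (primes): -00-11, -00100, -01000, -10001, -10010, -11100, 0-01-1, 0-1100, 00-1-0, 0001--, 001-00, 01--01, 0110-1, 01110-, 1--010, 1-00-1, 1-001-, 1-1111, 10--11, 10-0-1, 10-01-, 1010--, 110-10, 1100--
Minterm coverage:
  m3 ⊆ -00-11 [E]
  m4 ⊆ -00100,00-1-0,0001--
  m5 ⊆ 0-01-1,0001--
  m6 ⊆ 00-1-0,0001--
  m7 ⊆ -00-11,0-01-1,0001--
  m8 ⊆ -01000,001-00
  m12 ⊆ 0-1100,00-1-0,001-00
  m14 ⊆ 00-1-0 [E]
  m17 ⊆ -10001,01--01
  m18 ⊆ -10010 [E]
  m21 ⊆ 0-01-1,01--01
  m23 ⊆ 0-01-1 [E]
  m25 ⊆ 01--01,0110-1
  m27 ⊆ 0110-1 [E]
  m28 ⊆ -11100,0-1100,01110-
  m29 ⊆ 01--01,01110-
  m33 ⊆ 1-00-1,10-0-1
  m34 ⊆ 1--010,1-001-,10-01-
  m35 ⊆ -00-11,1-00-1,1-001-,10--11,10-0-1,10-01-
  m36 ⊆ -00100 [E]
  m39 ⊆ -00-11,10--11
  m40 ⊆ -01000,1010--
  m41 ⊆ 10-0-1,1010--
  m42 ⊆ 1--010,10-01-,1010--
  m43 ⊆ 10--11,10-0-1,10-01-,1010--
  m47 ⊆ 1-1111,10--11
  m48 ⊆ 1100-- [E]
  m49 ⊆ -10001,1-00-1,1100--
  m50 ⊆ -10010,1--010,1-001-,110-10,1100--
  m51 ⊆ 1-00-1,1-001-,1100--
  m54 ⊆ 110-10 [E]
  m58 ⊆ 1--010 [E]
  m60 ⊆ -11100 [E]
  m63 ⊆ 1-1111 [E]
E = {-00-11, -00100, -10010, -11100, 0-01-1, 00-1-0, 0110-1, 1--010, 1-1111, 110-10, 1100--}
Petrick residual → -01000, 01--01, 10-0-1
Cover = b'c'ef + b'c'de'f' + b'cd'e'f' + bc'd'ef' + bcde'f' + a'c'df + a'b'df' + a'be'f + a'bcd'f + ad'ef' + acdef + ab'd'f + abc'ef' + abc'd'  |cover|=14

14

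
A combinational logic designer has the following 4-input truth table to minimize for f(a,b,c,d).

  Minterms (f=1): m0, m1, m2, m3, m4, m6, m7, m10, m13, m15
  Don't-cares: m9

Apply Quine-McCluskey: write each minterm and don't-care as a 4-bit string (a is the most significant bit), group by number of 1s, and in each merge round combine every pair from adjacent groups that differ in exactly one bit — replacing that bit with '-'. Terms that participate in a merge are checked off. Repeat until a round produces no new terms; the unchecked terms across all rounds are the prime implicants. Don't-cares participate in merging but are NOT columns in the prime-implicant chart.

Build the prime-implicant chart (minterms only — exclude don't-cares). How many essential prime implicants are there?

2

Round 0: 0000✓ 0001✓ 0010✓ 0011✓ 0100✓ 0110✓ 0111✓ 1001✓ 1010✓ 1101✓ 1111✓
Round 1: -001 -010 -111 0-00✓ 0-10✓ 0-11✓ 00-0✓ 00-1✓ 000-✓ 001-✓ 01-0✓ 011-✓ 1-01 11-1
Round 2: 0--0 0-1- 00--
PIs = {-001, -010, -111, 0--0, 0-1-, 00--, 1-01, 11-1}
Coverage chart:
  m0: 0--0,00--
  m1: -001,00--
  m2: -010,0--0,0-1-,00--
  m3: 0-1-,00--
  m4: 0--0 ←essential
  m6: 0--0,0-1-
  m7: -111,0-1-
  m10: -010 ←essential
  m13: 1-01,11-1
  m15: -111,11-1
Essential: -010, 0--0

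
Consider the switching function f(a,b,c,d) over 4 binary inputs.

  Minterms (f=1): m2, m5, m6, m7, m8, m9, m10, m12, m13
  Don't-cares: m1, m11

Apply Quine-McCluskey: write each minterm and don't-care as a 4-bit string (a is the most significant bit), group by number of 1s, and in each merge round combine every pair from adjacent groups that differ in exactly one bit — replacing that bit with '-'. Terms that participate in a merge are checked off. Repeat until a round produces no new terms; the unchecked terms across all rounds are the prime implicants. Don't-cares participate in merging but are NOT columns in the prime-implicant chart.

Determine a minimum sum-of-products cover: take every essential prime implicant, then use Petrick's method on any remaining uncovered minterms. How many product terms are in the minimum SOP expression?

[col 0] 0001*, 0010*, 0101*, 0110*, 0111*, 1000*, 1001*, 1010*, 1011*, 1100*, 1101*
[col 1] -001*, -010, -101*, 0-01*, 0-10, 01-1, 011-, 1-00*, 1-01*, 10-0*, 10-1*, 100-*, 101-*, 110-*
[col 2] --01, 1-0-, 10--
Prime implicants: --01, -010, 0-10, 01-1, 011-, 1-0-, 10--
PI chart (minterm → PIs covering it):
  2 | -010,0-10
  5 | --01,01-1
  6 | 0-10,011-
  7 | 01-1,011-
  8 | 1-0-,10--
  9 | --01,1-0-,10--
  10 | -010,10--
  12 | 1-0-  (sole → essential)
  13 | --01,1-0-
Essential prime implicants: 1-0-
Petrick residual → --01, -010, 011-
Minimum SOP uses 4 PIs: c'd + b'cd' + a'bc + ac'

4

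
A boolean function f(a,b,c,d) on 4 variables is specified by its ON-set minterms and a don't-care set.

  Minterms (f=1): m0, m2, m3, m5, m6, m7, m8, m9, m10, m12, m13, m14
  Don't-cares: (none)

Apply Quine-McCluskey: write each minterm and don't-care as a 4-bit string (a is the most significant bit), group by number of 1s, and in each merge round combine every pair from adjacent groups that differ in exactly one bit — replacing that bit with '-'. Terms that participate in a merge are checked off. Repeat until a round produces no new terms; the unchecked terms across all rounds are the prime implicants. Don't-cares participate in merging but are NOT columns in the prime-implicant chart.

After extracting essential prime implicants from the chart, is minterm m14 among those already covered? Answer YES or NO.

NO

size-2^0 implicants → 0000(✓)  0010(✓)  0011(✓)  0101(✓)  0110(✓)  0111(✓)  1000(✓)  1001(✓)  1010(✓)  1100(✓)  1101(✓)  1110(✓)
size-2^1 implicants → -000(✓)  -010(✓)  -101  -110(✓)  0-10(✓)  0-11(✓)  00-0(✓)  001-(✓)  01-1  011-(✓)  1-00(✓)  1-01(✓)  1-10(✓)  10-0(✓)  100-(✓)  11-0(✓)  110-(✓)
size-2^2 implicants → --10  -0-0  0-1-  1--0  1-0-
Unchecked terms (primes): --10, -0-0, -101, 0-1-, 01-1, 1--0, 1-0-
Minterm coverage:
  m0 ⊆ -0-0 [E]
  m2 ⊆ --10,-0-0,0-1-
  m3 ⊆ 0-1- [E]
  m5 ⊆ -101,01-1
  m6 ⊆ --10,0-1-
  m7 ⊆ 0-1-,01-1
  m8 ⊆ -0-0,1--0,1-0-
  m9 ⊆ 1-0- [E]
  m10 ⊆ --10,-0-0,1--0
  m12 ⊆ 1--0,1-0-
  m13 ⊆ -101,1-0-
  m14 ⊆ --10,1--0
E = {-0-0, 0-1-, 1-0-}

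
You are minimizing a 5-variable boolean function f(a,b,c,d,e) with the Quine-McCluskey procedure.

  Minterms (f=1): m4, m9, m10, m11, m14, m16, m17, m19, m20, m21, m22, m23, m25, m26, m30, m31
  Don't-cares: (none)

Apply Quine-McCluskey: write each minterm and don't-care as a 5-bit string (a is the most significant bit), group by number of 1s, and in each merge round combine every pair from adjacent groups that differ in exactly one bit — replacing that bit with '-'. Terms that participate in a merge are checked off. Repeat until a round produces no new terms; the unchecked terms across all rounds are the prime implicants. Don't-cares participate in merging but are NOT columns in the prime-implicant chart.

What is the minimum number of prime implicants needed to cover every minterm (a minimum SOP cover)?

7

[col 0] 00100*, 01001*, 01010*, 01011*, 01110*, 10000*, 10001*, 10011*, 10100*, 10101*, 10110*, 10111*, 11001*, 11010*, 11110*, 11111*
[col 1] -0100, -1001, -1010*, -1110*, 01-10*, 010-1, 0101-, 1-001, 1-110*, 1-111*, 10-00*, 10-01*, 10-11*, 100-1*, 1000-*, 101-0*, 101-1*, 1010-*, 1011-*, 11-10*, 1111-*
[col 2] -1-10, 1-11-, 10--1, 10-0-, 101--
Prime implicants: -0100, -1-10, -1001, 010-1, 0101-, 1-001, 1-11-, 10--1, 10-0-, 101--
PI chart (minterm → PIs covering it):
  4 | -0100  (sole → essential)
  9 | -1001,010-1
  10 | -1-10,0101-
  11 | 010-1,0101-
  14 | -1-10  (sole → essential)
  16 | 10-0-  (sole → essential)
  17 | 1-001,10--1,10-0-
  19 | 10--1  (sole → essential)
  20 | -0100,10-0-,101--
  21 | 10--1,10-0-,101--
  22 | 1-11-,101--
  23 | 1-11-,10--1,101--
  25 | -1001,1-001
  26 | -1-10  (sole → essential)
  30 | -1-10,1-11-
  31 | 1-11-  (sole → essential)
Essential prime implicants: -0100, -1-10, 1-11-, 10--1, 10-0-
Petrick residual → -1001, 010-1
Minimum SOP uses 7 PIs: b'cd'e' + bde' + bc'd'e + a'bc'e + acd + ab'e + ab'd'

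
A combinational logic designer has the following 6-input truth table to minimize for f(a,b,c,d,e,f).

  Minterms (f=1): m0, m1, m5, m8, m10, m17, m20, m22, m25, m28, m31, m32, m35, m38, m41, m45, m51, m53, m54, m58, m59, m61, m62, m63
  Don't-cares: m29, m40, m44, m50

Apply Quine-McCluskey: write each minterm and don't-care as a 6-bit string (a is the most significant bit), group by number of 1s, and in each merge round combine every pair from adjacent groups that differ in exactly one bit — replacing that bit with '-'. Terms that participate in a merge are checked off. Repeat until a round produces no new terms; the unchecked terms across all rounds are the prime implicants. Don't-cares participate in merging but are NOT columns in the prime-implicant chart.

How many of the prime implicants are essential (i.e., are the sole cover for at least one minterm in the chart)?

size-2^0 implicants → 000000(✓)  000001(✓)  000101(✓)  001000(✓)  001010(✓)  010001(✓)  010100(✓)  010110(✓)  011001(✓)  011100(✓)  011101(✓)  011111(✓)  100000(✓)  100011(✓)  100110(✓)  101000(✓)  101001(✓)  101100(✓)  101101(✓)  110010(✓)  110011(✓)  110101(✓)  110110(✓)  111010(✓)  111011(✓)  111101(✓)  111110(✓)  111111(✓)
size-2^1 implicants → -00000(✓)  -01000(✓)  -10110  -11101(✓)  -11111(✓)  0-0001  00-000(✓)  000-01  00000-  0010-0  01-001  01-100  0101-0  011-01  0111-1(✓)  01110-  1-0011  1-0110  1-1101  10-000(✓)  101-00(✓)  101-01(✓)  10100-(✓)  10110-(✓)  11-010(✓)  11-011(✓)  11-101  11-110(✓)  110-10(✓)  11001-(✓)  111-10(✓)  111-11(✓)  11101-(✓)  1111-1(✓)  11111-(✓)
size-2^2 implicants → -0-000  -111-1  101-0-  11--10  11-01-  111-1-
Unchecked terms (primes): -0-000, -10110, -111-1, 0-0001, 000-01, 00000-, 0010-0, 01-001, 01-100, 0101-0, 011-01, 01110-, 1-0011, 1-0110, 1-1101, 101-0-, 11--10, 11-01-, 11-101, 111-1-
Minterm coverage:
  m0 ⊆ -0-000,00000-
  m1 ⊆ 0-0001,000-01,00000-
  m5 ⊆ 000-01 [E]
  m8 ⊆ -0-000,0010-0
  m10 ⊆ 0010-0 [E]
  m17 ⊆ 0-0001,01-001
  m20 ⊆ 01-100,0101-0
  m22 ⊆ -10110,0101-0
  m25 ⊆ 01-001,011-01
  m28 ⊆ 01-100,01110-
  m31 ⊆ -111-1 [E]
  m32 ⊆ -0-000 [E]
  m35 ⊆ 1-0011 [E]
  m38 ⊆ 1-0110 [E]
  m41 ⊆ 101-0- [E]
  m45 ⊆ 1-1101,101-0-
  m51 ⊆ 1-0011,11-01-
  m53 ⊆ 11-101 [E]
  m54 ⊆ -10110,1-0110,11--10
  m58 ⊆ 11--10,11-01-,111-1-
  m59 ⊆ 11-01-,111-1-
  m61 ⊆ -111-1,1-1101,11-101
  m62 ⊆ 11--10,111-1-
  m63 ⊆ -111-1,111-1-
E = {-0-000, -111-1, 000-01, 0010-0, 1-0011, 1-0110, 101-0-, 11-101}

8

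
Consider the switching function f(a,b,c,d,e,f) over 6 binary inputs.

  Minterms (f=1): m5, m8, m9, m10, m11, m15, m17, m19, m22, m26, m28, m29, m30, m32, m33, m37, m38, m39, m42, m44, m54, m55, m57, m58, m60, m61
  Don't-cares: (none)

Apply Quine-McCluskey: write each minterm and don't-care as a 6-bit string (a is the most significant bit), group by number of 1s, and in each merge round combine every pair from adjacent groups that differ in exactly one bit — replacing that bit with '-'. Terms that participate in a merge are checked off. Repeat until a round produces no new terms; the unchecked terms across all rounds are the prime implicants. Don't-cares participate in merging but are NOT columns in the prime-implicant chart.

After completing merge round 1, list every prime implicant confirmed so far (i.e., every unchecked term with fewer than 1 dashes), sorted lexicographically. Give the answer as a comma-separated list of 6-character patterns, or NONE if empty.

[col 0] 000101*, 001000*, 001001*, 001010*, 001011*, 001111*, 010001*, 010011*, 010110*, 011010*, 011100*, 011101*, 011110*, 100000*, 100001*, 100101*, 100110*, 100111*, 101010*, 101100*, 110110*, 110111*, 111001*, 111010*, 111100*, 111101*
[col 1] -00101, -01010*, -10110, -11010*, -11100*, -11101*, 0-1010*, 001-11, 0010-0*, 0010-1*, 00100-*, 00101-*, 01-110, 0100-1, 011-10, 0111-0, 01110-*, 1-0110*, 1-0111*, 1-1010*, 1-1100, 100-01, 10000-, 1001-1, 10011-*, 11011-*, 111-01, 11110-*
[col 2] --1010, -1110-, 0010--, 1-011-
Prime implicants: --1010, -00101, -10110, -1110-, 001-11, 0010--, 01-110, 0100-1, 011-10, 0111-0, 1-011-, 1-1100, 100-01, 10000-, 1001-1, 111-01

NONE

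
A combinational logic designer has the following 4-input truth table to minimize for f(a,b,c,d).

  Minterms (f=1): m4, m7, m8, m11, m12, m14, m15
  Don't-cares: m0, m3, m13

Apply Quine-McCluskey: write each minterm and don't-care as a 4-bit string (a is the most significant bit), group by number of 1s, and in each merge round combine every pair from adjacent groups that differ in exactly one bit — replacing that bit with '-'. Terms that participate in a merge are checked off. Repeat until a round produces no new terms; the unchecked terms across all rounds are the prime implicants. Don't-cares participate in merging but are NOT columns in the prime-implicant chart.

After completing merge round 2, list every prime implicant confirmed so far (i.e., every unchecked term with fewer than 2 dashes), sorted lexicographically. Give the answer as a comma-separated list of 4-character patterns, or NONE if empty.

Round 0: 0000✓ 0011✓ 0100✓ 0111✓ 1000✓ 1011✓ 1100✓ 1101✓ 1110✓ 1111✓
Round 1: -000✓ -011✓ -100✓ -111✓ 0-00✓ 0-11✓ 1-00✓ 1-11✓ 11-0✓ 11-1✓ 110-✓ 111-✓
Round 2: --00 --11 11--
PIs = {--00, --11, 11--}

NONE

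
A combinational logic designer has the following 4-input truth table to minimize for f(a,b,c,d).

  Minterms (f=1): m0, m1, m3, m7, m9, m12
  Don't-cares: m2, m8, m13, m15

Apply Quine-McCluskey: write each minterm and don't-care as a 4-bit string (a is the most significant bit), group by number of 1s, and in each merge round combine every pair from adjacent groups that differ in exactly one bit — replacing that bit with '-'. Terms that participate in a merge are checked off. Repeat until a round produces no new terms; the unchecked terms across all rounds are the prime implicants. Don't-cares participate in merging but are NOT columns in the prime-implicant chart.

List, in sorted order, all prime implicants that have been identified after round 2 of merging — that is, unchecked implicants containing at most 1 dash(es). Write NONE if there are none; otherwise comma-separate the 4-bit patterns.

-111, 0-11, 11-1

Round 0: 0000✓ 0001✓ 0010✓ 0011✓ 0111✓ 1000✓ 1001✓ 1100✓ 1101✓ 1111✓
Round 1: -000✓ -001✓ -111 0-11 00-0✓ 00-1✓ 000-✓ 001-✓ 1-00✓ 1-01✓ 100-✓ 11-1 110-✓
Round 2: -00- 00-- 1-0-
PIs = {-00-, -111, 0-11, 00--, 1-0-, 11-1}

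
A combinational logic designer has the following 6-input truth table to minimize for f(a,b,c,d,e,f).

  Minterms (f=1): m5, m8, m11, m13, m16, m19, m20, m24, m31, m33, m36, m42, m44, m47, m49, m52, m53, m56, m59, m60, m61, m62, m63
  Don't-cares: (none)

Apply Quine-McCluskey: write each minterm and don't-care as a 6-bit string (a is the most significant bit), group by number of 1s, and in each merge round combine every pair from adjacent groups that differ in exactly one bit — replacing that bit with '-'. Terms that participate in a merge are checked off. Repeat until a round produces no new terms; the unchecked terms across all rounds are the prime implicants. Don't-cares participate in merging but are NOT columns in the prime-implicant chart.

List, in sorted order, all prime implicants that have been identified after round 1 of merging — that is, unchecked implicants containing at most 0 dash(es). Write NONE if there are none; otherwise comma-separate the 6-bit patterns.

[col 0] 000101*, 001000*, 001011, 001101*, 010000*, 010011, 010100*, 011000*, 011111*, 100001*, 100100*, 101010, 101100*, 101111*, 110001*, 110100*, 110101*, 111000*, 111011*, 111100*, 111101*, 111110*, 111111*
[col 1] -10100, -11000, -11111, 0-1000, 00-101, 01-000, 010-00, 1-0001, 1-0100*, 1-1100*, 1-1111, 10-100*, 11-100*, 11-101*, 110-01, 11010-*, 111-00, 111-11, 1111-0*, 1111-1*, 11110-*, 11111-*
[col 2] 1--100, 11-10-, 1111--
Prime implicants: -10100, -11000, -11111, 0-1000, 00-101, 001011, 01-000, 010-00, 010011, 1--100, 1-0001, 1-1111, 101010, 11-10-, 110-01, 111-00, 111-11, 1111--

001011, 010011, 101010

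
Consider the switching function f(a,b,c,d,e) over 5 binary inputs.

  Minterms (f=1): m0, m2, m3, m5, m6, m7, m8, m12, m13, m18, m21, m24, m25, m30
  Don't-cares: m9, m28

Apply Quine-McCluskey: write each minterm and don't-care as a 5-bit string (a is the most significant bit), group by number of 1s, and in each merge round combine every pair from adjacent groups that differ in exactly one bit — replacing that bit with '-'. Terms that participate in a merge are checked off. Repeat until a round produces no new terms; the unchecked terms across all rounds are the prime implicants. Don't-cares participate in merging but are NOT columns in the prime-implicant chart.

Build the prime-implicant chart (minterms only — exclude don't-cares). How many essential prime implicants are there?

[col 0] 00000*, 00010*, 00011*, 00101*, 00110*, 00111*, 01000*, 01001*, 01100*, 01101*, 10010*, 10101*, 11000*, 11001*, 11100*, 11110*
[col 1] -0010, -0101, -1000*, -1001*, -1100*, 0-000, 0-101, 00-10*, 00-11*, 000-0, 0001-*, 001-1, 0011-*, 01-00*, 01-01*, 0100-*, 0110-*, 11-00*, 1100-*, 111-0
[col 2] -1-00, -100-, 00-1-, 01-0-
Prime implicants: -0010, -0101, -1-00, -100-, 0-000, 0-101, 00-1-, 000-0, 001-1, 01-0-, 111-0
PI chart (minterm → PIs covering it):
  0 | 0-000,000-0
  2 | -0010,00-1-,000-0
  3 | 00-1-  (sole → essential)
  5 | -0101,0-101,001-1
  6 | 00-1-  (sole → essential)
  7 | 00-1-,001-1
  8 | -1-00,-100-,0-000,01-0-
  12 | -1-00,01-0-
  13 | 0-101,01-0-
  18 | -0010  (sole → essential)
  21 | -0101  (sole → essential)
  24 | -1-00,-100-
  25 | -100-  (sole → essential)
  30 | 111-0  (sole → essential)
Essential prime implicants: -0010, -0101, -100-, 00-1-, 111-0

5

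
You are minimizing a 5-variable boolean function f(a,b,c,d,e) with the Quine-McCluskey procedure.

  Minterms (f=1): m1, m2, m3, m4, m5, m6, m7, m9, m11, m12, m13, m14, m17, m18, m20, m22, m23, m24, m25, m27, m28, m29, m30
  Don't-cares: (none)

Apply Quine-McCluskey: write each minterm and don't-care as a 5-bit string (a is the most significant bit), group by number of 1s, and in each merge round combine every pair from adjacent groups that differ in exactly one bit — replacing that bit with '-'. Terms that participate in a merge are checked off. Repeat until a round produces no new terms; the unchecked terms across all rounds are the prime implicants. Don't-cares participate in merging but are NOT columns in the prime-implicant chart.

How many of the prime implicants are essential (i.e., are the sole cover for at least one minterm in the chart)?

Round 0: 00001✓ 00010✓ 00011✓ 00100✓ 00101✓ 00110✓ 00111✓ 01001✓ 01011✓ 01100✓ 01101✓ 01110✓ 10001✓ 10010✓ 10100✓ 10110✓ 10111✓ 11000✓ 11001✓ 11011✓ 11100✓ 11101✓ 11110✓
Round 1: -0001✓ -0010✓ -0100✓ -0110✓ -0111✓ -1001✓ -1011✓ -1100✓ -1101✓ -1110✓ 0-001✓ 0-011✓ 0-100✓ 0-101✓ 0-110✓ 00-01✓ 00-10✓ 00-11✓ 000-1✓ 0001-✓ 001-0✓ 001-1✓ 0010-✓ 0011-✓ 01-01✓ 010-1✓ 011-0✓ 0110-✓ 1-001✓ 1-100✓ 1-110✓ 10-10✓ 101-0✓ 1011-✓ 11-00✓ 11-01✓ 110-1✓ 1100-✓ 111-0✓ 1110-✓
Round 2: --001 --100✓ --110✓ -0-10 -01-0✓ -011- -1-01 -10-1 -11-0✓ -110- 0--01 0-0-1 0-1-0✓ 0-10- 00--1 00-1- 001-- 1-1-0✓ 11-0-
Round 3: --1-0
PIs = {--001, --1-0, -0-10, -011-, -1-01, -10-1, -110-, 0--01, 0-0-1, 0-10-, 00--1, 00-1-, 001--, 11-0-}
Coverage chart:
  m1: --001,0--01,0-0-1,00--1
  m2: -0-10,00-1-
  m3: 0-0-1,00--1,00-1-
  m4: --1-0,0-10-,001--
  m5: 0--01,0-10-,00--1,001--
  m6: --1-0,-0-10,-011-,00-1-,001--
  m7: -011-,00--1,00-1-,001--
  m9: --001,-1-01,-10-1,0--01,0-0-1
  m11: -10-1,0-0-1
  m12: --1-0,-110-,0-10-
  m13: -1-01,-110-,0--01,0-10-
  m14: --1-0 ←essential
  m17: --001 ←essential
  m18: -0-10 ←essential
  m20: --1-0 ←essential
  m22: --1-0,-0-10,-011-
  m23: -011- ←essential
  m24: 11-0- ←essential
  m25: --001,-1-01,-10-1,11-0-
  m27: -10-1 ←essential
  m28: --1-0,-110-,11-0-
  m29: -1-01,-110-,11-0-
  m30: --1-0 ←essential
Essential: --001, --1-0, -0-10, -011-, -10-1, 11-0-

6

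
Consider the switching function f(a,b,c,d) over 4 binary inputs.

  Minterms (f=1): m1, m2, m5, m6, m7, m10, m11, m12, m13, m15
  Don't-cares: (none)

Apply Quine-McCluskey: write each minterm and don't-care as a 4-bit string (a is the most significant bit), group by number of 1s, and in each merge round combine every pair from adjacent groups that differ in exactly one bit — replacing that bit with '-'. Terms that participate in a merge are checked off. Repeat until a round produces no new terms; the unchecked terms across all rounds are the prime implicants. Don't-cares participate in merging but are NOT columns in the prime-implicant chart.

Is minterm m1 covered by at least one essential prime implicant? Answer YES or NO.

size-2^0 implicants → 0001(✓)  0010(✓)  0101(✓)  0110(✓)  0111(✓)  1010(✓)  1011(✓)  1100(✓)  1101(✓)  1111(✓)
size-2^1 implicants → -010  -101(✓)  -111(✓)  0-01  0-10  01-1(✓)  011-  1-11  101-  11-1(✓)  110-
size-2^2 implicants → -1-1
Unchecked terms (primes): -010, -1-1, 0-01, 0-10, 011-, 1-11, 101-, 110-
Minterm coverage:
  m1 ⊆ 0-01 [E]
  m2 ⊆ -010,0-10
  m5 ⊆ -1-1,0-01
  m6 ⊆ 0-10,011-
  m7 ⊆ -1-1,011-
  m10 ⊆ -010,101-
  m11 ⊆ 1-11,101-
  m12 ⊆ 110- [E]
  m13 ⊆ -1-1,110-
  m15 ⊆ -1-1,1-11
E = {0-01, 110-}

YES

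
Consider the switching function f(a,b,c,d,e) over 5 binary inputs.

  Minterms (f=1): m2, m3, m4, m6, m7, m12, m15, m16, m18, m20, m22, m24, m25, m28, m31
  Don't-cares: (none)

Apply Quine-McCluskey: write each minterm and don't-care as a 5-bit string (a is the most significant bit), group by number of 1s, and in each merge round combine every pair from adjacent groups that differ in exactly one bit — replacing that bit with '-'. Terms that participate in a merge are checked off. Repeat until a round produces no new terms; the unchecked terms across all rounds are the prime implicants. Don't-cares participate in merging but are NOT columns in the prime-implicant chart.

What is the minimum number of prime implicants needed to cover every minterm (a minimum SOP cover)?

Round 0: 00010✓ 00011✓ 00100✓ 00110✓ 00111✓ 01100✓ 01111✓ 10000✓ 10010✓ 10100✓ 10110✓ 11000✓ 11001✓ 11100✓ 11111✓
Round 1: -0010✓ -0100✓ -0110✓ -1100✓ -1111 0-100✓ 0-111 00-10✓ 00-11✓ 0001-✓ 001-0✓ 0011-✓ 1-000✓ 1-100✓ 10-00✓ 10-10✓ 100-0✓ 101-0✓ 11-00✓ 1100-
Round 2: --100 -0-10 -01-0 00-1- 1--00 10--0
PIs = {--100, -0-10, -01-0, -1111, 0-111, 00-1-, 1--00, 10--0, 1100-}
Coverage chart:
  m2: -0-10,00-1-
  m3: 00-1- ←essential
  m4: --100,-01-0
  m6: -0-10,-01-0,00-1-
  m7: 0-111,00-1-
  m12: --100 ←essential
  m15: -1111,0-111
  m16: 1--00,10--0
  m18: -0-10,10--0
  m20: --100,-01-0,1--00,10--0
  m22: -0-10,-01-0,10--0
  m24: 1--00,1100-
  m25: 1100- ←essential
  m28: --100,1--00
  m31: -1111 ←essential
Essential: --100, -1111, 00-1-, 1100-
Petrick residual → 10--0
Min cover (5 terms): cd'e' + bcde + a'b'd + ab'e' + abc'd'

5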